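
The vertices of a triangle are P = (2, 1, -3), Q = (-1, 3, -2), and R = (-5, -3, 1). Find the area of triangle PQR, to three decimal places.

PQ = (-3, 2, 1),  PR = (-7, -4, 4)
i: 2·4 - 1·(-4) = 8 - (-4) = 12
j: 1·(-7) - (-3)·4 = -7 - (-12) = 5
k: (-3)·(-4) - 2·(-7) = 12 - (-14) = 26
PQ × PR = (12, 5, 26)
|PQ × PR| = √845 ≈ 29.0689
area = ½ · 29.0689 ≈ 14.534

14.534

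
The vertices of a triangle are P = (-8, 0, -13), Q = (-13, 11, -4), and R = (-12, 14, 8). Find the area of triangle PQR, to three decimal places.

64.152

PQ = (-5, 11, 9),  PR = (-4, 14, 21)
i: 11·21 - 9·14 = 231 - 126 = 105
j: 9·(-4) - (-5)·21 = -36 - (-105) = 69
k: (-5)·14 - 11·(-4) = -70 - (-44) = -26
PQ × PR = (105, 69, -26)
|PQ × PR| = √16462 ≈ 128.3043
area = ½ · 128.3043 ≈ 64.152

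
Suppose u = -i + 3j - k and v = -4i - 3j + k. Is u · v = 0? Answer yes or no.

no

u · v = (-1)·(-4) + 3·(-3) + (-1)·1 = 4 - 9 - 1 = -6
Nonzero, so the vectors are not orthogonal.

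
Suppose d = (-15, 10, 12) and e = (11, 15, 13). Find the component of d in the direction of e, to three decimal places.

d · e = (-15)·11 + 10·15 + 12·13 = -165 + 150 + 156 = 141
|e| = √(121 + 225 + 169) = √515 ≈ 22.6936
comp_e d = 141 / √515 ≈ 6.213

6.213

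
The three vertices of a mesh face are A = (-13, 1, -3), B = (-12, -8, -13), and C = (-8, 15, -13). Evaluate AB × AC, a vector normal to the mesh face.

AB = (1, -9, -10)
AC = (5, 14, -10)
i: (-9)·(-10) - (-10)·14 = 90 - (-140) = 230
j: (-10)·5 - 1·(-10) = -50 - (-10) = -40
k: 1·14 - (-9)·5 = 14 - (-45) = 59
AB × AC = (230, -40, 59)

(230, -40, 59)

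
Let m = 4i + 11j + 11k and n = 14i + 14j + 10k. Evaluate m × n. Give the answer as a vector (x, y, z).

i: 11·10 - 11·14 = 110 - 154 = -44
j: 11·14 - 4·10 = 154 - 40 = 114
k: 4·14 - 11·14 = 56 - 154 = -98
m × n = (-44, 114, -98)

(-44, 114, -98)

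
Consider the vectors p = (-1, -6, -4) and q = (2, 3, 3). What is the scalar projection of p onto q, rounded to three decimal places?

p · q = (-1)·2 + (-6)·3 + (-4)·3 = -2 - 18 - 12 = -32
|q| = √(4 + 9 + 9) = √22 ≈ 4.6904
comp_q p = -32 / √22 ≈ -6.822

-6.822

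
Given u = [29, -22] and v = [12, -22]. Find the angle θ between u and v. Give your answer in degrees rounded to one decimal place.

u · v = 29·12 + (-22)·(-22) = 348 + 484 = 832
|u|² = 841 + 484 = 1325,  |u| = √1325 ≈ 36.400549
|v|² = 144 + 484 = 628,  |v| = √628 ≈ 25.059928
cos θ = 832 / (36.400549 · 25.059928) ≈ 0.91209
θ = arccos(0.91209) ≈ 24.2°

24.2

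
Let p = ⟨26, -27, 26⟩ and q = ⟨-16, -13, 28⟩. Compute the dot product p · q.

p · q = 26·(-16) + (-27)·(-13) + 26·28 = -416 + 351 + 728 = 663

663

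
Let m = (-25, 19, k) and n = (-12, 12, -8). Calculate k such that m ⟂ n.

66

m · n = (-25)·(-12) + 19·12 + k·(-8) = 528 - 8k
Set equal to 0: -8k = -528, so k = 66.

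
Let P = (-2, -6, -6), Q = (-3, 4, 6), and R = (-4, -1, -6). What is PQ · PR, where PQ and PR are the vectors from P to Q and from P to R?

PQ = Q − P = (-1, 10, 12)
PR = R − P = (-2, 5, 0)
PQ · PR = (-1)·(-2) + 10·5 + 12·0 = 2 + 50 + 0 = 52

52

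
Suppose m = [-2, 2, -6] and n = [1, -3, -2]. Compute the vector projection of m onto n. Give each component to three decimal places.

(0.286, -0.857, -0.571)

m · n = (-2)·1 + 2·(-3) + (-6)·(-2) = -2 - 6 + 12 = 4
|n|² = 1 + 9 + 4 = 14
proj_n m = (4/14) · (1, -3, -2) ≈ (0.286, -0.857, -0.571)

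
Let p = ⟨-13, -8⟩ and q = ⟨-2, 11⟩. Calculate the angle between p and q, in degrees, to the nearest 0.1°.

111.3

p · q = (-13)·(-2) + (-8)·11 = 26 - 88 = -62
|p|² = 169 + 64 = 233,  |p| = √233 ≈ 15.264338
|q|² = 4 + 121 = 125,  |q| = √125 ≈ 11.180340
cos θ = -62 / (15.264338 · 11.180340) ≈ -0.36329
θ = arccos(-0.36329) ≈ 111.3°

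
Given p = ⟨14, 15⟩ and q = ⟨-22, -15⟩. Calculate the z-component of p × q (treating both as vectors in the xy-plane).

14·(-15) - 15·(-22) = -210 - (-330) = 120

120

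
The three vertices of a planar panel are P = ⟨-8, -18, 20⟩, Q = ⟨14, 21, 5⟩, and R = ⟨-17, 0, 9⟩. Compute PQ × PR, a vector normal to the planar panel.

(-159, 377, 747)

PQ = (22, 39, -15)
PR = (-9, 18, -11)
i: 39·(-11) - (-15)·18 = -429 - (-270) = -159
j: (-15)·(-9) - 22·(-11) = 135 - (-242) = 377
k: 22·18 - 39·(-9) = 396 - (-351) = 747
PQ × PR = (-159, 377, 747)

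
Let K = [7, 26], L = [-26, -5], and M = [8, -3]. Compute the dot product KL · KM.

KL = L − K = (-33, -31)
KM = M − K = (1, -29)
KL · KM = (-33)·1 + (-31)·(-29) = -33 + 899 = 866

866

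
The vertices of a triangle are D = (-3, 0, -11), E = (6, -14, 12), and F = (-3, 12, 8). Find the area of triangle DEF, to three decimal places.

DE = (9, -14, 23),  DF = (0, 12, 19)
i: (-14)·19 - 23·12 = -266 - 276 = -542
j: 23·0 - 9·19 = 0 - 171 = -171
k: 9·12 - (-14)·0 = 108 - 0 = 108
DE × DF = (-542, -171, 108)
|DE × DF| = √334669 ≈ 578.5058
area = ½ · 578.5058 ≈ 289.253

289.253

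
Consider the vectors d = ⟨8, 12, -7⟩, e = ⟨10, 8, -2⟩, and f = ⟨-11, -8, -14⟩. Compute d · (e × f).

864

e × f:
i: 8·(-14) - (-2)·(-8) = -112 - 16 = -128
j: (-2)·(-11) - 10·(-14) = 22 - (-140) = 162
k: 10·(-8) - 8·(-11) = -80 - (-88) = 8
e × f = (-128, 162, 8)
d · (e × f) = 8·(-128) + 12·162 + (-7)·8 = -1024 + 1944 - 56 = 864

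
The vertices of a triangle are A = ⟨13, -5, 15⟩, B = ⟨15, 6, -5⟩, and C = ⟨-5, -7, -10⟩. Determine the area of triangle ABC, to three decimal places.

276.116

AB = (2, 11, -20),  AC = (-18, -2, -25)
i: 11·(-25) - (-20)·(-2) = -275 - 40 = -315
j: (-20)·(-18) - 2·(-25) = 360 - (-50) = 410
k: 2·(-2) - 11·(-18) = -4 - (-198) = 194
AB × AC = (-315, 410, 194)
|AB × AC| = √304961 ≈ 552.2327
area = ½ · 552.2327 ≈ 276.116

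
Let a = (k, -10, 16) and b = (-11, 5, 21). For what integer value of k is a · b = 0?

26

a · b = k·(-11) + (-10)·5 + 16·21 = 286 - 11k
Set equal to 0: -11k = -286, so k = 26.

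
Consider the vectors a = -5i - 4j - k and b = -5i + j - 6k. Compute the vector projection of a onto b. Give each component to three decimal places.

(-2.177, 0.435, -2.613)

a · b = (-5)·(-5) + (-4)·1 + (-1)·(-6) = 25 - 4 + 6 = 27
|b|² = 25 + 1 + 36 = 62
proj_b a = (27/62) · (-5, 1, -6) ≈ (-2.177, 0.435, -2.613)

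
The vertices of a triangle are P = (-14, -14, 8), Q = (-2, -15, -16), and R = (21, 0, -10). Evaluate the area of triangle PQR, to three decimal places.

372.794

PQ = (12, -1, -24),  PR = (35, 14, -18)
i: (-1)·(-18) - (-24)·14 = 18 - (-336) = 354
j: (-24)·35 - 12·(-18) = -840 - (-216) = -624
k: 12·14 - (-1)·35 = 168 - (-35) = 203
PQ × PR = (354, -624, 203)
|PQ × PR| = √555901 ≈ 745.5877
area = ½ · 745.5877 ≈ 372.794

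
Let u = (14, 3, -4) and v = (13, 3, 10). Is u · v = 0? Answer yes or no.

u · v = 14·13 + 3·3 + (-4)·10 = 182 + 9 - 40 = 151
Nonzero, so the vectors are not orthogonal.

no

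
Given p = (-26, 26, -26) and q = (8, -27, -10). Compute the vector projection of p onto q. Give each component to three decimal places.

(-5.823, 19.653, 7.279)

p · q = (-26)·8 + 26·(-27) + (-26)·(-10) = -208 - 702 + 260 = -650
|q|² = 64 + 729 + 100 = 893
proj_q p = (-650/893) · (8, -27, -10) ≈ (-5.823, 19.653, 7.279)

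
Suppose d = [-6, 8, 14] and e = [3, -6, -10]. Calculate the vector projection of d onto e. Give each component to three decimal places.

(-4.262, 8.524, 14.207)

d · e = (-6)·3 + 8·(-6) + 14·(-10) = -18 - 48 - 140 = -206
|e|² = 9 + 36 + 100 = 145
proj_e d = (-206/145) · (3, -6, -10) ≈ (-4.262, 8.524, 14.207)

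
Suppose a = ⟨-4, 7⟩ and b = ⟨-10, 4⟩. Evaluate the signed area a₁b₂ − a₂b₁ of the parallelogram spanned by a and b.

54

(-4)·4 - 7·(-10) = -16 - (-70) = 54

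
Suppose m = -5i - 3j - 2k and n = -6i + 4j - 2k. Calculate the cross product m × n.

i: (-3)·(-2) - (-2)·4 = 6 - (-8) = 14
j: (-2)·(-6) - (-5)·(-2) = 12 - 10 = 2
k: (-5)·4 - (-3)·(-6) = -20 - 18 = -38
m × n = (14, 2, -38)

(14, 2, -38)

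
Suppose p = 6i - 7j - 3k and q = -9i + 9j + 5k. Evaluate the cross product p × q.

i: (-7)·5 - (-3)·9 = -35 - (-27) = -8
j: (-3)·(-9) - 6·5 = 27 - 30 = -3
k: 6·9 - (-7)·(-9) = 54 - 63 = -9
p × q = (-8, -3, -9)

(-8, -3, -9)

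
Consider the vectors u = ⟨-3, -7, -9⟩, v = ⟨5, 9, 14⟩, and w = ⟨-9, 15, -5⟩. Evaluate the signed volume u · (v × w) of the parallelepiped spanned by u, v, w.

v × w:
i: 9·(-5) - 14·15 = -45 - 210 = -255
j: 14·(-9) - 5·(-5) = -126 - (-25) = -101
k: 5·15 - 9·(-9) = 75 - (-81) = 156
v × w = (-255, -101, 156)
u · (v × w) = (-3)·(-255) + (-7)·(-101) + (-9)·156 = 765 + 707 - 1404 = 68

68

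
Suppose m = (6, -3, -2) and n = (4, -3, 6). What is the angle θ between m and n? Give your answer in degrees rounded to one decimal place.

m · n = 6·4 + (-3)·(-3) + (-2)·6 = 24 + 9 - 12 = 21
|m|² = 36 + 9 + 4 = 49,  |m| = √49 ≈ 7.000000
|n|² = 16 + 9 + 36 = 61,  |n| = √61 ≈ 7.810250
cos θ = 21 / (7.000000 · 7.810250) ≈ 0.38411
θ = arccos(0.38411) ≈ 67.4°

67.4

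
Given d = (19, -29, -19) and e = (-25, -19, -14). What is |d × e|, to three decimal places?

1315.485

i: (-29)·(-14) - (-19)·(-19) = 406 - 361 = 45
j: (-19)·(-25) - 19·(-14) = 475 - (-266) = 741
k: 19·(-19) - (-29)·(-25) = -361 - 725 = -1086
d × e = (45, 741, -1086)
|d × e| = √(45² + 741² + (-1086)²) = √1730502 ≈ 1315.4855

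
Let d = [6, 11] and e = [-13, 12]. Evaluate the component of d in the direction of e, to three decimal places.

3.052

d · e = 6·(-13) + 11·12 = -78 + 132 = 54
|e| = √(169 + 144) = √313 ≈ 17.6918
comp_e d = 54 / √313 ≈ 3.052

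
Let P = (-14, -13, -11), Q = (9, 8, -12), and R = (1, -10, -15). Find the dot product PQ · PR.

412

PQ = Q − P = (23, 21, -1)
PR = R − P = (15, 3, -4)
PQ · PR = 23·15 + 21·3 + (-1)·(-4) = 345 + 63 + 4 = 412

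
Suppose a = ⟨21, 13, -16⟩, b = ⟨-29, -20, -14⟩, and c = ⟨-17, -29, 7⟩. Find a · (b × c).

b × c:
i: (-20)·7 - (-14)·(-29) = -140 - 406 = -546
j: (-14)·(-17) - (-29)·7 = 238 - (-203) = 441
k: (-29)·(-29) - (-20)·(-17) = 841 - 340 = 501
b × c = (-546, 441, 501)
a · (b × c) = 21·(-546) + 13·441 + (-16)·501 = -11466 + 5733 - 8016 = -13749

-13749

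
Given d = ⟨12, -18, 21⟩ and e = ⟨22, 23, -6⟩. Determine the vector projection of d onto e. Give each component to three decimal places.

(-5.788, -6.051, 1.579)

d · e = 12·22 + (-18)·23 + 21·(-6) = 264 - 414 - 126 = -276
|e|² = 484 + 529 + 36 = 1049
proj_e d = (-276/1049) · (22, 23, -6) ≈ (-5.788, -6.051, 1.579)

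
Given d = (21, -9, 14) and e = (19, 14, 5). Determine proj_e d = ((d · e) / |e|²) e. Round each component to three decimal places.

d · e = 21·19 + (-9)·14 + 14·5 = 399 - 126 + 70 = 343
|e|² = 361 + 196 + 25 = 582
proj_e d = (343/582) · (19, 14, 5) ≈ (11.198, 8.251, 2.947)

(11.198, 8.251, 2.947)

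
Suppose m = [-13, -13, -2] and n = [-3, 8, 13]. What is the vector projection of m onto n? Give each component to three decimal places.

(1.128, -3.008, -4.888)

m · n = (-13)·(-3) + (-13)·8 + (-2)·13 = 39 - 104 - 26 = -91
|n|² = 9 + 64 + 169 = 242
proj_n m = (-91/242) · (-3, 8, 13) ≈ (1.128, -3.008, -4.888)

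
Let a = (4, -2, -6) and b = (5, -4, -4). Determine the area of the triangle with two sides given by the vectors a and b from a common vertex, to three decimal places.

i: (-2)·(-4) - (-6)·(-4) = 8 - 24 = -16
j: (-6)·5 - 4·(-4) = -30 - (-16) = -14
k: 4·(-4) - (-2)·5 = -16 - (-10) = -6
a × b = (-16, -14, -6)
|a × b| = √((-16)² + (-14)² + (-6)²) = √488 ≈ 22.0907
area = ½ · 22.0907 ≈ 11.045

11.045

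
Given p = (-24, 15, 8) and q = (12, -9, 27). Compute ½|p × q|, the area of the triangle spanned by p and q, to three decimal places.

442.256

i: 15·27 - 8·(-9) = 405 - (-72) = 477
j: 8·12 - (-24)·27 = 96 - (-648) = 744
k: (-24)·(-9) - 15·12 = 216 - 180 = 36
p × q = (477, 744, 36)
|p × q| = √(477² + 744² + 36²) = √782361 ≈ 884.5117
area = ½ · 884.5117 ≈ 442.256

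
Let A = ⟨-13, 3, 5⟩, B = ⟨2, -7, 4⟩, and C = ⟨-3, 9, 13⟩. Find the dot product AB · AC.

82

AB = B − A = (15, -10, -1)
AC = C − A = (10, 6, 8)
AB · AC = 15·10 + (-10)·6 + (-1)·8 = 150 - 60 - 8 = 82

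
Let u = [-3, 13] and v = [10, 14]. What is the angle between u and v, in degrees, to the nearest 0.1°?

u · v = (-3)·10 + 13·14 = -30 + 182 = 152
|u|² = 9 + 169 = 178,  |u| = √178 ≈ 13.341664
|v|² = 100 + 196 = 296,  |v| = √296 ≈ 17.204651
cos θ = 152 / (13.341664 · 17.204651) ≈ 0.66220
θ = arccos(0.66220) ≈ 48.5°

48.5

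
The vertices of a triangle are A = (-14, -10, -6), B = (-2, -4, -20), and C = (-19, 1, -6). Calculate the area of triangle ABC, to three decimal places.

117.111

AB = (12, 6, -14),  AC = (-5, 11, 0)
i: 6·0 - (-14)·11 = 0 - (-154) = 154
j: (-14)·(-5) - 12·0 = 70 - 0 = 70
k: 12·11 - 6·(-5) = 132 - (-30) = 162
AB × AC = (154, 70, 162)
|AB × AC| = √54860 ≈ 234.2221
area = ½ · 234.2221 ≈ 117.111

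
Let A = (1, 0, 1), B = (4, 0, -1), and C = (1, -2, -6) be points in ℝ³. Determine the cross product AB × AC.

AB = (3, 0, -2)
AC = (0, -2, -7)
i: 0·(-7) - (-2)·(-2) = 0 - 4 = -4
j: (-2)·0 - 3·(-7) = 0 - (-21) = 21
k: 3·(-2) - 0·0 = -6 - 0 = -6
AB × AC = (-4, 21, -6)

(-4, 21, -6)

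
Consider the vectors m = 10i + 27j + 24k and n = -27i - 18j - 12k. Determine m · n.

-1044

m · n = 10·(-27) + 27·(-18) + 24·(-12) = -270 - 486 - 288 = -1044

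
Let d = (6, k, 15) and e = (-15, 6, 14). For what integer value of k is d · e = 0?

-20

d · e = 6·(-15) + k·6 + 15·14 = 120 + 6k
Set equal to 0: 6k = -120, so k = -20.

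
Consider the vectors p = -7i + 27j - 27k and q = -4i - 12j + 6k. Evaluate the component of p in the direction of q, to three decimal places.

-32.714

p · q = (-7)·(-4) + 27·(-12) + (-27)·6 = 28 - 324 - 162 = -458
|q| = √(16 + 144 + 36) = √196 ≈ 14.0000
comp_q p = -458 / √196 ≈ -32.714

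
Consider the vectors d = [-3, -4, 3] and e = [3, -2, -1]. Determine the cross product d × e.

(10, 6, 18)

i: (-4)·(-1) - 3·(-2) = 4 - (-6) = 10
j: 3·3 - (-3)·(-1) = 9 - 3 = 6
k: (-3)·(-2) - (-4)·3 = 6 - (-12) = 18
d × e = (10, 6, 18)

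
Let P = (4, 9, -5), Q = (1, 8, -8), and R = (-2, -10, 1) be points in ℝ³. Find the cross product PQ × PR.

(-63, 36, 51)

PQ = (-3, -1, -3)
PR = (-6, -19, 6)
i: (-1)·6 - (-3)·(-19) = -6 - 57 = -63
j: (-3)·(-6) - (-3)·6 = 18 - (-18) = 36
k: (-3)·(-19) - (-1)·(-6) = 57 - 6 = 51
PQ × PR = (-63, 36, 51)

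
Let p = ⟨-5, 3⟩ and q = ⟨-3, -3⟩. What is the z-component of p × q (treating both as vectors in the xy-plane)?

(-5)·(-3) - 3·(-3) = 15 - (-9) = 24

24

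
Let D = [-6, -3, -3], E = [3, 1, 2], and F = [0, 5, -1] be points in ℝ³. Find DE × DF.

(-32, 12, 48)

DE = (9, 4, 5)
DF = (6, 8, 2)
i: 4·2 - 5·8 = 8 - 40 = -32
j: 5·6 - 9·2 = 30 - 18 = 12
k: 9·8 - 4·6 = 72 - 24 = 48
DE × DF = (-32, 12, 48)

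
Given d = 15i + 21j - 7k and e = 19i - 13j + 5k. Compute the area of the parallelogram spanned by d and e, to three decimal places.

i: 21·5 - (-7)·(-13) = 105 - 91 = 14
j: (-7)·19 - 15·5 = -133 - 75 = -208
k: 15·(-13) - 21·19 = -195 - 399 = -594
d × e = (14, -208, -594)
|d × e| = √(14² + (-208)² + (-594)²) = √396296 ≈ 629.5205

629.520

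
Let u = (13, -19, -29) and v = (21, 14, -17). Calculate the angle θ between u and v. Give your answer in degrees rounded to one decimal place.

63.7

u · v = 13·21 + (-19)·14 + (-29)·(-17) = 273 - 266 + 493 = 500
|u|² = 169 + 361 + 841 = 1371,  |u| = √1371 ≈ 37.027017
|v|² = 441 + 196 + 289 = 926,  |v| = √926 ≈ 30.430248
cos θ = 500 / (37.027017 · 30.430248) ≈ 0.44376
θ = arccos(0.44376) ≈ 63.7°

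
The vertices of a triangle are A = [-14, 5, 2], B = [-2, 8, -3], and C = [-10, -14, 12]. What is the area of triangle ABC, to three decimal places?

AB = (12, 3, -5),  AC = (4, -19, 10)
i: 3·10 - (-5)·(-19) = 30 - 95 = -65
j: (-5)·4 - 12·10 = -20 - 120 = -140
k: 12·(-19) - 3·4 = -228 - 12 = -240
AB × AC = (-65, -140, -240)
|AB × AC| = √81425 ≈ 285.3507
area = ½ · 285.3507 ≈ 142.675

142.675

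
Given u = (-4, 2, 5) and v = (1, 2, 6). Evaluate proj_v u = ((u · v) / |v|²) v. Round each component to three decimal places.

u · v = (-4)·1 + 2·2 + 5·6 = -4 + 4 + 30 = 30
|v|² = 1 + 4 + 36 = 41
proj_v u = (30/41) · (1, 2, 6) ≈ (0.732, 1.463, 4.390)

(0.732, 1.463, 4.390)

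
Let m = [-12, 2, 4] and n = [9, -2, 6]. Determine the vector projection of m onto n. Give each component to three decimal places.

m · n = (-12)·9 + 2·(-2) + 4·6 = -108 - 4 + 24 = -88
|n|² = 81 + 4 + 36 = 121
proj_n m = (-88/121) · (9, -2, 6) ≈ (-6.545, 1.455, -4.364)

(-6.545, 1.455, -4.364)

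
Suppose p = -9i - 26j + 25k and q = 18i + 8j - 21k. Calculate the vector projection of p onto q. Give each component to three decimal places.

p · q = (-9)·18 + (-26)·8 + 25·(-21) = -162 - 208 - 525 = -895
|q|² = 324 + 64 + 441 = 829
proj_q p = (-895/829) · (18, 8, -21) ≈ (-19.433, -8.637, 22.672)

(-19.433, -8.637, 22.672)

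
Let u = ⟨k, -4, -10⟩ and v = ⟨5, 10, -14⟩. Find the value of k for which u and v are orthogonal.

u · v = k·5 + (-4)·10 + (-10)·(-14) = 100 + 5k
Set equal to 0: 5k = -100, so k = -20.

-20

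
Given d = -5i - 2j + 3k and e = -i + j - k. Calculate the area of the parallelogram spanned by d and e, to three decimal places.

10.677

i: (-2)·(-1) - 3·1 = 2 - 3 = -1
j: 3·(-1) - (-5)·(-1) = -3 - 5 = -8
k: (-5)·1 - (-2)·(-1) = -5 - 2 = -7
d × e = (-1, -8, -7)
|d × e| = √((-1)² + (-8)² + (-7)²) = √114 ≈ 10.6771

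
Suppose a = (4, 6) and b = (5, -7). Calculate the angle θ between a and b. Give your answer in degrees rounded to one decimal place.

110.8

a · b = 4·5 + 6·(-7) = 20 - 42 = -22
|a|² = 16 + 36 = 52,  |a| = √52 ≈ 7.211103
|b|² = 25 + 49 = 74,  |b| = √74 ≈ 8.602325
cos θ = -22 / (7.211103 · 8.602325) ≈ -0.35465
θ = arccos(-0.35465) ≈ 110.8°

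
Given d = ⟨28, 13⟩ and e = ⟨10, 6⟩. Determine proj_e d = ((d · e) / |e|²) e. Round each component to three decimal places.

d · e = 28·10 + 13·6 = 280 + 78 = 358
|e|² = 100 + 36 = 136
proj_e d = (358/136) · (10, 6) ≈ (26.324, 15.794)

(26.324, 15.794)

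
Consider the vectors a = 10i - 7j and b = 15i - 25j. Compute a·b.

a · b = 10·15 + (-7)·(-25) = 150 + 175 = 325

325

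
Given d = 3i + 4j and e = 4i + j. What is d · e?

16

d · e = 3·4 + 4·1 = 12 + 4 = 16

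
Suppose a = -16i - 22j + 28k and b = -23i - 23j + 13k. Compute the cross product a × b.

(358, -436, -138)

i: (-22)·13 - 28·(-23) = -286 - (-644) = 358
j: 28·(-23) - (-16)·13 = -644 - (-208) = -436
k: (-16)·(-23) - (-22)·(-23) = 368 - 506 = -138
a × b = (358, -436, -138)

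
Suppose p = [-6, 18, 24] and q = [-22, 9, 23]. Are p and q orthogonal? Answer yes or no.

no

p · q = (-6)·(-22) + 18·9 + 24·23 = 132 + 162 + 552 = 846
Nonzero, so the vectors are not orthogonal.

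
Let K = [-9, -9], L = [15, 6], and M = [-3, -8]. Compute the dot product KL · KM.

KL = L − K = (24, 15)
KM = M − K = (6, 1)
KL · KM = 24·6 + 15·1 = 144 + 15 = 159

159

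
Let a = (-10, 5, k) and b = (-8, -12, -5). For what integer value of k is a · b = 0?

a · b = (-10)·(-8) + 5·(-12) + k·(-5) = 20 - 5k
Set equal to 0: -5k = -20, so k = 4.

4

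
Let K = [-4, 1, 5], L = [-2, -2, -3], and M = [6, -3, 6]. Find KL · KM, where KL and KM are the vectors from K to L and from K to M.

KL = L − K = (2, -3, -8)
KM = M − K = (10, -4, 1)
KL · KM = 2·10 + (-3)·(-4) + (-8)·1 = 20 + 12 - 8 = 24

24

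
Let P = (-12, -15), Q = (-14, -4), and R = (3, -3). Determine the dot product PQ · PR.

102

PQ = Q − P = (-2, 11)
PR = R − P = (15, 12)
PQ · PR = (-2)·15 + 11·12 = -30 + 132 = 102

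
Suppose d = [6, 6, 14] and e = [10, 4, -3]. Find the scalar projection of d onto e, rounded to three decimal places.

3.757

d · e = 6·10 + 6·4 + 14·(-3) = 60 + 24 - 42 = 42
|e| = √(100 + 16 + 9) = √125 ≈ 11.1803
comp_e d = 42 / √125 ≈ 3.757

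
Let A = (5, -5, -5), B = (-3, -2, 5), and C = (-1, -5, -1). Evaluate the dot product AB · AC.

88

AB = B − A = (-8, 3, 10)
AC = C − A = (-6, 0, 4)
AB · AC = (-8)·(-6) + 3·0 + 10·4 = 48 + 0 + 40 = 88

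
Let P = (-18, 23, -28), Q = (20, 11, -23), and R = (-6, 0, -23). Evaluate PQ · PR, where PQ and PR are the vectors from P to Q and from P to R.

757

PQ = Q − P = (38, -12, 5)
PR = R − P = (12, -23, 5)
PQ · PR = 38·12 + (-12)·(-23) + 5·5 = 456 + 276 + 25 = 757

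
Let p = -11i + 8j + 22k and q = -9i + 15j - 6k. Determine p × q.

(-378, -264, -93)

i: 8·(-6) - 22·15 = -48 - 330 = -378
j: 22·(-9) - (-11)·(-6) = -198 - 66 = -264
k: (-11)·15 - 8·(-9) = -165 - (-72) = -93
p × q = (-378, -264, -93)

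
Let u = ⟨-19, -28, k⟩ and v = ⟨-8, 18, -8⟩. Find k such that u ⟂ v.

-44

u · v = (-19)·(-8) + (-28)·18 + k·(-8) = -352 - 8k
Set equal to 0: -8k = 352, so k = -44.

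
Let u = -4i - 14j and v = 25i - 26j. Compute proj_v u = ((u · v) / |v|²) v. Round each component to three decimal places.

(5.073, -5.276)

u · v = (-4)·25 + (-14)·(-26) = -100 + 364 = 264
|v|² = 625 + 676 = 1301
proj_v u = (264/1301) · (25, -26) ≈ (5.073, -5.276)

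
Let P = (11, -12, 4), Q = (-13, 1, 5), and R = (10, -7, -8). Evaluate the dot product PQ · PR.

77

PQ = Q − P = (-24, 13, 1)
PR = R − P = (-1, 5, -12)
PQ · PR = (-24)·(-1) + 13·5 + 1·(-12) = 24 + 65 - 12 = 77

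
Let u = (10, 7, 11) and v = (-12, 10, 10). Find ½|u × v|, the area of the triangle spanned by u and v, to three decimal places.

i: 7·10 - 11·10 = 70 - 110 = -40
j: 11·(-12) - 10·10 = -132 - 100 = -232
k: 10·10 - 7·(-12) = 100 - (-84) = 184
u × v = (-40, -232, 184)
|u × v| = √((-40)² + (-232)² + 184²) = √89280 ≈ 298.7976
area = ½ · 298.7976 ≈ 149.399

149.399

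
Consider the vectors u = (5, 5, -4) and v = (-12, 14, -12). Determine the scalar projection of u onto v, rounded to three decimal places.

2.636

u · v = 5·(-12) + 5·14 + (-4)·(-12) = -60 + 70 + 48 = 58
|v| = √(144 + 196 + 144) = √484 ≈ 22.0000
comp_v u = 58 / √484 ≈ 2.636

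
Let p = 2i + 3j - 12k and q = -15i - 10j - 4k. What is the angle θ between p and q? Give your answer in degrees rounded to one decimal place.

93.0

p · q = 2·(-15) + 3·(-10) + (-12)·(-4) = -30 - 30 + 48 = -12
|p|² = 4 + 9 + 144 = 157,  |p| = √157 ≈ 12.529964
|q|² = 225 + 100 + 16 = 341,  |q| = √341 ≈ 18.466185
cos θ = -12 / (12.529964 · 18.466185) ≈ -0.05186
θ = arccos(-0.05186) ≈ 93.0°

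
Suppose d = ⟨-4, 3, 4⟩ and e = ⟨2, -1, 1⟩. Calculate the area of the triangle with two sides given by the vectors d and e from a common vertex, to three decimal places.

7.018

i: 3·1 - 4·(-1) = 3 - (-4) = 7
j: 4·2 - (-4)·1 = 8 - (-4) = 12
k: (-4)·(-1) - 3·2 = 4 - 6 = -2
d × e = (7, 12, -2)
|d × e| = √(7² + 12² + (-2)²) = √197 ≈ 14.0357
area = ½ · 14.0357 ≈ 7.018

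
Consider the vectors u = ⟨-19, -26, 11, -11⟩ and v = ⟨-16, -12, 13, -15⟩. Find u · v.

924

u · v = (-19)·(-16) + (-26)·(-12) + 11·13 + (-11)·(-15) = 304 + 312 + 143 + 165 = 924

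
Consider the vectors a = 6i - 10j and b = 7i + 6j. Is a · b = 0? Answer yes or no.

a · b = 6·7 + (-10)·6 = 42 - 60 = -18
Nonzero, so the vectors are not orthogonal.

no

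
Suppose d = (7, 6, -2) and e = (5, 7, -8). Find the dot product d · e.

d · e = 7·5 + 6·7 + (-2)·(-8) = 35 + 42 + 16 = 93

93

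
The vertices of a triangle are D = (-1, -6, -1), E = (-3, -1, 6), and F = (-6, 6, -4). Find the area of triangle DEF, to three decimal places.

53.579

DE = (-2, 5, 7),  DF = (-5, 12, -3)
i: 5·(-3) - 7·12 = -15 - 84 = -99
j: 7·(-5) - (-2)·(-3) = -35 - 6 = -41
k: (-2)·12 - 5·(-5) = -24 - (-25) = 1
DE × DF = (-99, -41, 1)
|DE × DF| = √11483 ≈ 107.1588
area = ½ · 107.1588 ≈ 53.579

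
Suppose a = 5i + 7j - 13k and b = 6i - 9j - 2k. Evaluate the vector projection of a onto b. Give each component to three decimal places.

(-0.347, 0.521, 0.116)

a · b = 5·6 + 7·(-9) + (-13)·(-2) = 30 - 63 + 26 = -7
|b|² = 36 + 81 + 4 = 121
proj_b a = (-7/121) · (6, -9, -2) ≈ (-0.347, 0.521, 0.116)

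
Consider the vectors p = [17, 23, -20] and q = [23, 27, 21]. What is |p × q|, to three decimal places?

1311.075

i: 23·21 - (-20)·27 = 483 - (-540) = 1023
j: (-20)·23 - 17·21 = -460 - 357 = -817
k: 17·27 - 23·23 = 459 - 529 = -70
p × q = (1023, -817, -70)
|p × q| = √(1023² + (-817)² + (-70)²) = √1718918 ≈ 1311.0751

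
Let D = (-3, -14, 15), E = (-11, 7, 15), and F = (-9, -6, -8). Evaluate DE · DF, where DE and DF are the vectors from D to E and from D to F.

216

DE = E − D = (-8, 21, 0)
DF = F − D = (-6, 8, -23)
DE · DF = (-8)·(-6) + 21·8 + 0·(-23) = 48 + 168 + 0 = 216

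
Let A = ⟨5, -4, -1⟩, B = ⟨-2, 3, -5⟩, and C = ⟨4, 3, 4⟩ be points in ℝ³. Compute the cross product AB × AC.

AB = (-7, 7, -4)
AC = (-1, 7, 5)
i: 7·5 - (-4)·7 = 35 - (-28) = 63
j: (-4)·(-1) - (-7)·5 = 4 - (-35) = 39
k: (-7)·7 - 7·(-1) = -49 - (-7) = -42
AB × AC = (63, 39, -42)

(63, 39, -42)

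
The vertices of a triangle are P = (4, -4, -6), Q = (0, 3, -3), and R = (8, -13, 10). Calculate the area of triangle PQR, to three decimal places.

PQ = (-4, 7, 3),  PR = (4, -9, 16)
i: 7·16 - 3·(-9) = 112 - (-27) = 139
j: 3·4 - (-4)·16 = 12 - (-64) = 76
k: (-4)·(-9) - 7·4 = 36 - 28 = 8
PQ × PR = (139, 76, 8)
|PQ × PR| = √25161 ≈ 158.6222
area = ½ · 158.6222 ≈ 79.311

79.311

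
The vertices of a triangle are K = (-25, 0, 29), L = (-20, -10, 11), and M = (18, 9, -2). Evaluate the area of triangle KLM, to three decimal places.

455.952

KL = (5, -10, -18),  KM = (43, 9, -31)
i: (-10)·(-31) - (-18)·9 = 310 - (-162) = 472
j: (-18)·43 - 5·(-31) = -774 - (-155) = -619
k: 5·9 - (-10)·43 = 45 - (-430) = 475
KL × KM = (472, -619, 475)
|KL × KM| = √831570 ≈ 911.9046
area = ½ · 911.9046 ≈ 455.952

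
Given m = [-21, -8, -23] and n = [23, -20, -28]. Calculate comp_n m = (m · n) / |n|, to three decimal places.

7.756

m · n = (-21)·23 + (-8)·(-20) + (-23)·(-28) = -483 + 160 + 644 = 321
|n| = √(529 + 400 + 784) = √1713 ≈ 41.3884
comp_n m = 321 / √1713 ≈ 7.756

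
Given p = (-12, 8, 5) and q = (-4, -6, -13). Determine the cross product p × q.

i: 8·(-13) - 5·(-6) = -104 - (-30) = -74
j: 5·(-4) - (-12)·(-13) = -20 - 156 = -176
k: (-12)·(-6) - 8·(-4) = 72 - (-32) = 104
p × q = (-74, -176, 104)

(-74, -176, 104)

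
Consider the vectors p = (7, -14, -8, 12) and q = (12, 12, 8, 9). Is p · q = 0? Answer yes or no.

p · q = 7·12 + (-14)·12 + (-8)·8 + 12·9 = 84 - 168 - 64 + 108 = -40
Nonzero, so the vectors are not orthogonal.

no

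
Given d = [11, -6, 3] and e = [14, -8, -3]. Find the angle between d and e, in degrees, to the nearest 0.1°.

24.0

d · e = 11·14 + (-6)·(-8) + 3·(-3) = 154 + 48 - 9 = 193
|d|² = 121 + 36 + 9 = 166,  |d| = √166 ≈ 12.884099
|e|² = 196 + 64 + 9 = 269,  |e| = √269 ≈ 16.401219
cos θ = 193 / (12.884099 · 16.401219) ≈ 0.91333
θ = arccos(0.91333) ≈ 24.0°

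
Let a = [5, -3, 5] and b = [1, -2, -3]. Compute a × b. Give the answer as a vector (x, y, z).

i: (-3)·(-3) - 5·(-2) = 9 - (-10) = 19
j: 5·1 - 5·(-3) = 5 - (-15) = 20
k: 5·(-2) - (-3)·1 = -10 - (-3) = -7
a × b = (19, 20, -7)

(19, 20, -7)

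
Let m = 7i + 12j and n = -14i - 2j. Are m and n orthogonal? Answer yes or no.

no

m · n = 7·(-14) + 12·(-2) = -98 - 24 = -122
Nonzero, so the vectors are not orthogonal.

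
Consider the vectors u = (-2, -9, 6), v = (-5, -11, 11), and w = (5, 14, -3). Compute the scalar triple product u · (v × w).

v × w:
i: (-11)·(-3) - 11·14 = 33 - 154 = -121
j: 11·5 - (-5)·(-3) = 55 - 15 = 40
k: (-5)·14 - (-11)·5 = -70 - (-55) = -15
v × w = (-121, 40, -15)
u · (v × w) = (-2)·(-121) + (-9)·40 + 6·(-15) = 242 - 360 - 90 = -208

-208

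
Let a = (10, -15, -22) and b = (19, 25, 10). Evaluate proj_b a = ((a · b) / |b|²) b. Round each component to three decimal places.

(-7.086, -9.323, -3.729)

a · b = 10·19 + (-15)·25 + (-22)·10 = 190 - 375 - 220 = -405
|b|² = 361 + 625 + 100 = 1086
proj_b a = (-405/1086) · (19, 25, 10) ≈ (-7.086, -9.323, -3.729)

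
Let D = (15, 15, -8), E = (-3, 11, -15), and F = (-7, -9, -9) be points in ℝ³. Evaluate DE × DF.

(-164, 136, 344)

DE = (-18, -4, -7)
DF = (-22, -24, -1)
i: (-4)·(-1) - (-7)·(-24) = 4 - 168 = -164
j: (-7)·(-22) - (-18)·(-1) = 154 - 18 = 136
k: (-18)·(-24) - (-4)·(-22) = 432 - 88 = 344
DE × DF = (-164, 136, 344)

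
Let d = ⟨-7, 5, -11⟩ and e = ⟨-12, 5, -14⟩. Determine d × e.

(-15, 34, 25)

i: 5·(-14) - (-11)·5 = -70 - (-55) = -15
j: (-11)·(-12) - (-7)·(-14) = 132 - 98 = 34
k: (-7)·5 - 5·(-12) = -35 - (-60) = 25
d × e = (-15, 34, 25)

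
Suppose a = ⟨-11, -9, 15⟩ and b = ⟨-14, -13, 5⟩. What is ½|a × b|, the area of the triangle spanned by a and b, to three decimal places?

108.183

i: (-9)·5 - 15·(-13) = -45 - (-195) = 150
j: 15·(-14) - (-11)·5 = -210 - (-55) = -155
k: (-11)·(-13) - (-9)·(-14) = 143 - 126 = 17
a × b = (150, -155, 17)
|a × b| = √(150² + (-155)² + 17²) = √46814 ≈ 216.3654
area = ½ · 216.3654 ≈ 108.183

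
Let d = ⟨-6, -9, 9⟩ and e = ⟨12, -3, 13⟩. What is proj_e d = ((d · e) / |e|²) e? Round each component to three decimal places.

d · e = (-6)·12 + (-9)·(-3) + 9·13 = -72 + 27 + 117 = 72
|e|² = 144 + 9 + 169 = 322
proj_e d = (72/322) · (12, -3, 13) ≈ (2.683, -0.671, 2.907)

(2.683, -0.671, 2.907)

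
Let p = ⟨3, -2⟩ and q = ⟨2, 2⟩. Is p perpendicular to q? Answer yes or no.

no

p · q = 3·2 + (-2)·2 = 6 - 4 = 2
Nonzero, so the vectors are not orthogonal.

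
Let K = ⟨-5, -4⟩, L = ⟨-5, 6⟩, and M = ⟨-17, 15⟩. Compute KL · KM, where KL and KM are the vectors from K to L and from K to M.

190

KL = L − K = (0, 10)
KM = M − K = (-12, 19)
KL · KM = 0·(-12) + 10·19 = 0 + 190 = 190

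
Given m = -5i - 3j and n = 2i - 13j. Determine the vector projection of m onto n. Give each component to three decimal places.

(0.335, -2.179)

m · n = (-5)·2 + (-3)·(-13) = -10 + 39 = 29
|n|² = 4 + 169 = 173
proj_n m = (29/173) · (2, -13) ≈ (0.335, -2.179)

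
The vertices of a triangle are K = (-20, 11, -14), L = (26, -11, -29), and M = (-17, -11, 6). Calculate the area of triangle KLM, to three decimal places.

777.663

KL = (46, -22, -15),  KM = (3, -22, 20)
i: (-22)·20 - (-15)·(-22) = -440 - 330 = -770
j: (-15)·3 - 46·20 = -45 - 920 = -965
k: 46·(-22) - (-22)·3 = -1012 - (-66) = -946
KL × KM = (-770, -965, -946)
|KL × KM| = √2419041 ≈ 1555.3267
area = ½ · 1555.3267 ≈ 777.663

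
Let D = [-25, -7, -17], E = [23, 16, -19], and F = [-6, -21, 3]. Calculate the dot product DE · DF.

DE = E − D = (48, 23, -2)
DF = F − D = (19, -14, 20)
DE · DF = 48·19 + 23·(-14) + (-2)·20 = 912 - 322 - 40 = 550

550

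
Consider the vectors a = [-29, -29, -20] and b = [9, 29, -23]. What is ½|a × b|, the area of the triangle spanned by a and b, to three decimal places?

807.592

i: (-29)·(-23) - (-20)·29 = 667 - (-580) = 1247
j: (-20)·9 - (-29)·(-23) = -180 - 667 = -847
k: (-29)·29 - (-29)·9 = -841 - (-261) = -580
a × b = (1247, -847, -580)
|a × b| = √(1247² + (-847)² + (-580)²) = √2608818 ≈ 1615.1836
area = ½ · 1615.1836 ≈ 807.592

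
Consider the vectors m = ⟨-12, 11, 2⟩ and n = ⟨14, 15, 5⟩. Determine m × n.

i: 11·5 - 2·15 = 55 - 30 = 25
j: 2·14 - (-12)·5 = 28 - (-60) = 88
k: (-12)·15 - 11·14 = -180 - 154 = -334
m × n = (25, 88, -334)

(25, 88, -334)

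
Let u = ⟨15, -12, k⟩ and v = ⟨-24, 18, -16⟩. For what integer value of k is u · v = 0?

-36

u · v = 15·(-24) + (-12)·18 + k·(-16) = -576 - 16k
Set equal to 0: -16k = 576, so k = -36.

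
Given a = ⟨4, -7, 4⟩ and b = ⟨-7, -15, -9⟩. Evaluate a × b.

(123, 8, -109)

i: (-7)·(-9) - 4·(-15) = 63 - (-60) = 123
j: 4·(-7) - 4·(-9) = -28 - (-36) = 8
k: 4·(-15) - (-7)·(-7) = -60 - 49 = -109
a × b = (123, 8, -109)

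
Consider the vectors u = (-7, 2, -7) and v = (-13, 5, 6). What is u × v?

i: 2·6 - (-7)·5 = 12 - (-35) = 47
j: (-7)·(-13) - (-7)·6 = 91 - (-42) = 133
k: (-7)·5 - 2·(-13) = -35 - (-26) = -9
u × v = (47, 133, -9)

(47, 133, -9)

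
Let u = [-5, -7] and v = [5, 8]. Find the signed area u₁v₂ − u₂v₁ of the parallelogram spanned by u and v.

-5

(-5)·8 - (-7)·5 = -40 - (-35) = -5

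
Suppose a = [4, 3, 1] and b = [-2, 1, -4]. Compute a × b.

(-13, 14, 10)

i: 3·(-4) - 1·1 = -12 - 1 = -13
j: 1·(-2) - 4·(-4) = -2 - (-16) = 14
k: 4·1 - 3·(-2) = 4 - (-6) = 10
a × b = (-13, 14, 10)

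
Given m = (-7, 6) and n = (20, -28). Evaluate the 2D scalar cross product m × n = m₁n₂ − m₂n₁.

76

(-7)·(-28) - 6·20 = 196 - 120 = 76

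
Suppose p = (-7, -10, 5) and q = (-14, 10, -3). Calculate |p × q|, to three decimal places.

i: (-10)·(-3) - 5·10 = 30 - 50 = -20
j: 5·(-14) - (-7)·(-3) = -70 - 21 = -91
k: (-7)·10 - (-10)·(-14) = -70 - 140 = -210
p × q = (-20, -91, -210)
|p × q| = √((-20)² + (-91)² + (-210)²) = √52781 ≈ 229.7412

229.741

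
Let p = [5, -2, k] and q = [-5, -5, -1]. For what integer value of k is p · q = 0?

p · q = 5·(-5) + (-2)·(-5) + k·(-1) = -15 - 1k
Set equal to 0: -1k = 15, so k = -15.

-15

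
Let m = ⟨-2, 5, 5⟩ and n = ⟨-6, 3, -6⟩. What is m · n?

m · n = (-2)·(-6) + 5·3 + 5·(-6) = 12 + 15 - 30 = -3

-3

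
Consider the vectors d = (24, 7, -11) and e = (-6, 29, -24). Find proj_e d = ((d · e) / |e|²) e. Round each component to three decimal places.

(-1.334, 6.447, -5.335)

d · e = 24·(-6) + 7·29 + (-11)·(-24) = -144 + 203 + 264 = 323
|e|² = 36 + 841 + 576 = 1453
proj_e d = (323/1453) · (-6, 29, -24) ≈ (-1.334, 6.447, -5.335)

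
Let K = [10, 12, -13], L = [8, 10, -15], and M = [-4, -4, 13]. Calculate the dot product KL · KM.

8

KL = L − K = (-2, -2, -2)
KM = M − K = (-14, -16, 26)
KL · KM = (-2)·(-14) + (-2)·(-16) + (-2)·26 = 28 + 32 - 52 = 8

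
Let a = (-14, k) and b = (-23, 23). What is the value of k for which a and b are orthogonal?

a · b = (-14)·(-23) + k·23 = 322 + 23k
Set equal to 0: 23k = -322, so k = -14.

-14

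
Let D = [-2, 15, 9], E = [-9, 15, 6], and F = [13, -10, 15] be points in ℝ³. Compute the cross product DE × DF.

(-75, -3, 175)

DE = (-7, 0, -3)
DF = (15, -25, 6)
i: 0·6 - (-3)·(-25) = 0 - 75 = -75
j: (-3)·15 - (-7)·6 = -45 - (-42) = -3
k: (-7)·(-25) - 0·15 = 175 - 0 = 175
DE × DF = (-75, -3, 175)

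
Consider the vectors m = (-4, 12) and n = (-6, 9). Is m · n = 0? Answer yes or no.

m · n = (-4)·(-6) + 12·9 = 24 + 108 = 132
Nonzero, so the vectors are not orthogonal.

no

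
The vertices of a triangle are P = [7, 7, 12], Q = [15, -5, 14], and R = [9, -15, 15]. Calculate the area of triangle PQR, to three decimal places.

PQ = (8, -12, 2),  PR = (2, -22, 3)
i: (-12)·3 - 2·(-22) = -36 - (-44) = 8
j: 2·2 - 8·3 = 4 - 24 = -20
k: 8·(-22) - (-12)·2 = -176 - (-24) = -152
PQ × PR = (8, -20, -152)
|PQ × PR| = √23568 ≈ 153.5187
area = ½ · 153.5187 ≈ 76.759

76.759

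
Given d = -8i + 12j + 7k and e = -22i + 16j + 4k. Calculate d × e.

(-64, -122, 136)

i: 12·4 - 7·16 = 48 - 112 = -64
j: 7·(-22) - (-8)·4 = -154 - (-32) = -122
k: (-8)·16 - 12·(-22) = -128 - (-264) = 136
d × e = (-64, -122, 136)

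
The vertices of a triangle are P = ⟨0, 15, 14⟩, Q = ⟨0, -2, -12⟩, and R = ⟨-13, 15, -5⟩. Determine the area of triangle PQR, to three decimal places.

258.560

PQ = (0, -17, -26),  PR = (-13, 0, -19)
i: (-17)·(-19) - (-26)·0 = 323 - 0 = 323
j: (-26)·(-13) - 0·(-19) = 338 - 0 = 338
k: 0·0 - (-17)·(-13) = 0 - 221 = -221
PQ × PR = (323, 338, -221)
|PQ × PR| = √267414 ≈ 517.1209
area = ½ · 517.1209 ≈ 258.560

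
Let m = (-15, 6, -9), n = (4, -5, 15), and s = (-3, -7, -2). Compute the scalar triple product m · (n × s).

-1560

n × s:
i: (-5)·(-2) - 15·(-7) = 10 - (-105) = 115
j: 15·(-3) - 4·(-2) = -45 - (-8) = -37
k: 4·(-7) - (-5)·(-3) = -28 - 15 = -43
n × s = (115, -37, -43)
m · (n × s) = (-15)·115 + 6·(-37) + (-9)·(-43) = -1725 - 222 + 387 = -1560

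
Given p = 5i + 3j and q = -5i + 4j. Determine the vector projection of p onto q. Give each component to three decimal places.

(1.585, -1.268)

p · q = 5·(-5) + 3·4 = -25 + 12 = -13
|q|² = 25 + 16 = 41
proj_q p = (-13/41) · (-5, 4) ≈ (1.585, -1.268)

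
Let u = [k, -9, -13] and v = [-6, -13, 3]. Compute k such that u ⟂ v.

13

u · v = k·(-6) + (-9)·(-13) + (-13)·3 = 78 - 6k
Set equal to 0: -6k = -78, so k = 13.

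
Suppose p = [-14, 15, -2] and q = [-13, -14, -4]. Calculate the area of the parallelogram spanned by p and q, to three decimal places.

401.902

i: 15·(-4) - (-2)·(-14) = -60 - 28 = -88
j: (-2)·(-13) - (-14)·(-4) = 26 - 56 = -30
k: (-14)·(-14) - 15·(-13) = 196 - (-195) = 391
p × q = (-88, -30, 391)
|p × q| = √((-88)² + (-30)² + 391²) = √161525 ≈ 401.9017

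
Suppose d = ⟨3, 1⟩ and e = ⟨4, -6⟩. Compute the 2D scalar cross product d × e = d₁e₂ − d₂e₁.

3·(-6) - 1·4 = -18 - 4 = -22

-22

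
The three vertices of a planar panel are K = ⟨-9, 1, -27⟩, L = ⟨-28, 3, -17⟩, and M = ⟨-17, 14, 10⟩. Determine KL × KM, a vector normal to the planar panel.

KL = (-19, 2, 10)
KM = (-8, 13, 37)
i: 2·37 - 10·13 = 74 - 130 = -56
j: 10·(-8) - (-19)·37 = -80 - (-703) = 623
k: (-19)·13 - 2·(-8) = -247 - (-16) = -231
KL × KM = (-56, 623, -231)

(-56, 623, -231)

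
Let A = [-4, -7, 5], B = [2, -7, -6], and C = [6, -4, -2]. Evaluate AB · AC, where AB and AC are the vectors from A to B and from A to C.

AB = B − A = (6, 0, -11)
AC = C − A = (10, 3, -7)
AB · AC = 6·10 + 0·3 + (-11)·(-7) = 60 + 0 + 77 = 137

137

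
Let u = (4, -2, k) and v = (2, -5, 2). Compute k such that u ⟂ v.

u · v = 4·2 + (-2)·(-5) + k·2 = 18 + 2k
Set equal to 0: 2k = -18, so k = -9.

-9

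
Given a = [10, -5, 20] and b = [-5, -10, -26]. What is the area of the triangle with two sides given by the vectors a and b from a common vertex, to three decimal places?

193.730

i: (-5)·(-26) - 20·(-10) = 130 - (-200) = 330
j: 20·(-5) - 10·(-26) = -100 - (-260) = 160
k: 10·(-10) - (-5)·(-5) = -100 - 25 = -125
a × b = (330, 160, -125)
|a × b| = √(330² + 160² + (-125)²) = √150125 ≈ 387.4597
area = ½ · 387.4597 ≈ 193.730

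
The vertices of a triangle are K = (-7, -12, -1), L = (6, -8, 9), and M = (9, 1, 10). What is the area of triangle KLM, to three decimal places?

KL = (13, 4, 10),  KM = (16, 13, 11)
i: 4·11 - 10·13 = 44 - 130 = -86
j: 10·16 - 13·11 = 160 - 143 = 17
k: 13·13 - 4·16 = 169 - 64 = 105
KL × KM = (-86, 17, 105)
|KL × KM| = √18710 ≈ 136.7845
area = ½ · 136.7845 ≈ 68.392

68.392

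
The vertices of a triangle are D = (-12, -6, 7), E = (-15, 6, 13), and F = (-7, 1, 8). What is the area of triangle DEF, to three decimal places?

46.233

DE = (-3, 12, 6),  DF = (5, 7, 1)
i: 12·1 - 6·7 = 12 - 42 = -30
j: 6·5 - (-3)·1 = 30 - (-3) = 33
k: (-3)·7 - 12·5 = -21 - 60 = -81
DE × DF = (-30, 33, -81)
|DE × DF| = √8550 ≈ 92.4662
area = ½ · 92.4662 ≈ 46.233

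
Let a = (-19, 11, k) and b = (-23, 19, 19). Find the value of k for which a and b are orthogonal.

-34

a · b = (-19)·(-23) + 11·19 + k·19 = 646 + 19k
Set equal to 0: 19k = -646, so k = -34.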